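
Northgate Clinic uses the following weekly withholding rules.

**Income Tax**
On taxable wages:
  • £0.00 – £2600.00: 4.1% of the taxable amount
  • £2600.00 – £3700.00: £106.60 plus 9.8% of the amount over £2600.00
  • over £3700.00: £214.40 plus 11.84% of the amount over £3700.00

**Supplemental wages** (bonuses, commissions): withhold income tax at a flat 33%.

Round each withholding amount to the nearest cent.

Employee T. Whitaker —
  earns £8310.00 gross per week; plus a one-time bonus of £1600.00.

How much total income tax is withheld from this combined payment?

£1288.22

Income Tax: taxable = £8310.00
  £214.40 + 11.84% × (£8310.00 − £3700.00) = £214.40 + 11.84% × £4610.00 = £760.22
Supplemental (33% flat on bonus): 33% × £1600.00 = £528.00
Total income tax: £760.22 + £528.00 = £1288.22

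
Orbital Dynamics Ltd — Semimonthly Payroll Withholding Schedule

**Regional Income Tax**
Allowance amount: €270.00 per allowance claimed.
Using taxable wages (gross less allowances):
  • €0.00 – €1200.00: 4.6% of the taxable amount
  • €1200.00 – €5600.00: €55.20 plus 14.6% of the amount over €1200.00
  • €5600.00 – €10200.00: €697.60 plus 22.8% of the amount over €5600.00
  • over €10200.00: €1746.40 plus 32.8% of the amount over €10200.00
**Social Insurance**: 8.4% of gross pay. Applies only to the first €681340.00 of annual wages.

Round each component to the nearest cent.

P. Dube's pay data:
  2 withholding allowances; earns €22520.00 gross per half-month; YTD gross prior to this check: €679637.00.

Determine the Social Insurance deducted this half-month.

€143.05

Social Insurance: cap €681340.00 − YTD €679637.00 = €1703.00 subject; 8.4% × €1703.00 = €143.05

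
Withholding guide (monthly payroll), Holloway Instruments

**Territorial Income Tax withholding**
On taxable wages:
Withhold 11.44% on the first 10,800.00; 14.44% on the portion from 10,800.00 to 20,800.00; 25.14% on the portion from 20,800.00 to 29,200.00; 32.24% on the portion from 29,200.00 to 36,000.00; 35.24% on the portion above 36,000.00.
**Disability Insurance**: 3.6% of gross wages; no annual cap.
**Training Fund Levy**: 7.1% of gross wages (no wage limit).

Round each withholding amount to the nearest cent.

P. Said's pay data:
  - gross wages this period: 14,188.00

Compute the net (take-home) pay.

10,945.13

Territorial Income Tax: taxable = 14,188.00
  1,235.52 + 14.44% × (14,188.00 − 10,800.00) = 1,235.52 + 14.44% × 3,388.00 = 1,724.75
Disability Insurance: 3.6% × 14,188.00 = 510.77
Training Fund Levy: 7.1% × 14,188.00 = 1,007.35
Total withheld: 1,724.75 + 510.77 + 1,007.35 = 3,242.87
Net pay: 14,188.00 − 3,242.87 = 10,945.13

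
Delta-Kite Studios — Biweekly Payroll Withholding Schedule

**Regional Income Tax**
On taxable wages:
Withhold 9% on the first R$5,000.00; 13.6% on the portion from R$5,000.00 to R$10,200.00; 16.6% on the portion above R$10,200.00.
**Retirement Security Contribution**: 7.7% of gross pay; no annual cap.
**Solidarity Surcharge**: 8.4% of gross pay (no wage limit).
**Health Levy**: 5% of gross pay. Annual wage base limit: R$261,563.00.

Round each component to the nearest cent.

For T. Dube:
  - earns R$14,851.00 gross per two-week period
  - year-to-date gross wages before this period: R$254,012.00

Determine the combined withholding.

R$4,697.83

Regional Income Tax: taxable = R$14,851.00
  R$1,157.20 + 16.6% × (R$14,851.00 − R$10,200.00) = R$1,157.20 + 16.6% × R$4,651.00 = R$1,929.27
Retirement Security Contribution: 7.7% × R$14,851.00 = R$1,143.53
Solidarity Surcharge: 8.4% × R$14,851.00 = R$1,247.48
Health Levy: cap R$261,563.00 − YTD R$254,012.00 = R$7,551.00 subject; 5% × R$7,551.00 = R$377.55
Total: R$1,929.27 + R$1,143.53 + R$1,247.48 + R$377.55 = R$4,697.83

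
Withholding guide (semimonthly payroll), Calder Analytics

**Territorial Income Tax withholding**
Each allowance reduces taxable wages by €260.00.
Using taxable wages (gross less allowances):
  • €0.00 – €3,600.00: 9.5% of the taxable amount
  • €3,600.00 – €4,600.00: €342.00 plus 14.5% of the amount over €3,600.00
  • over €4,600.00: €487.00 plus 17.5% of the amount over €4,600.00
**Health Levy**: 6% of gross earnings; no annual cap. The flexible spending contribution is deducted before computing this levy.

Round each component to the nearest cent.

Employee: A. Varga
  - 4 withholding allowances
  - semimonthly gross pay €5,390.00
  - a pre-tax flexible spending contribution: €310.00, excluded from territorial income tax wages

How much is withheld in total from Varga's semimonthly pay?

Territorial Income Tax: taxable = €5,390.00 − €310.00 − 4×€260.00 = €4,040.00
  €342.00 + 14.5% × (€4,040.00 − €3,600.00) = €342.00 + 14.5% × €440.00 = €405.80
Health Levy: 6% × €5,080.00 = €304.80
Total: €405.80 + €304.80 = €710.60

€710.60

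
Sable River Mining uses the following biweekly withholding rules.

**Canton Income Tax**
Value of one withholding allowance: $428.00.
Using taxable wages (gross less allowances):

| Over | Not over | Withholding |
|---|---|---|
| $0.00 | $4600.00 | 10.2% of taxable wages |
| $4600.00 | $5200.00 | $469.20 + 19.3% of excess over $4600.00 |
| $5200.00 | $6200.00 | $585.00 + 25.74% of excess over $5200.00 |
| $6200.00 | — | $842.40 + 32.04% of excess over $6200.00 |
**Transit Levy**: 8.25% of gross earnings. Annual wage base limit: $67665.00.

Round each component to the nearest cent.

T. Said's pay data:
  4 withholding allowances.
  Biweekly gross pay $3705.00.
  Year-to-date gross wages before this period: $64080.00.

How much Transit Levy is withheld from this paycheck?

$295.76

Transit Levy: cap $67665.00 − YTD $64080.00 = $3585.00 subject; 8.25% × $3585.00 = $295.76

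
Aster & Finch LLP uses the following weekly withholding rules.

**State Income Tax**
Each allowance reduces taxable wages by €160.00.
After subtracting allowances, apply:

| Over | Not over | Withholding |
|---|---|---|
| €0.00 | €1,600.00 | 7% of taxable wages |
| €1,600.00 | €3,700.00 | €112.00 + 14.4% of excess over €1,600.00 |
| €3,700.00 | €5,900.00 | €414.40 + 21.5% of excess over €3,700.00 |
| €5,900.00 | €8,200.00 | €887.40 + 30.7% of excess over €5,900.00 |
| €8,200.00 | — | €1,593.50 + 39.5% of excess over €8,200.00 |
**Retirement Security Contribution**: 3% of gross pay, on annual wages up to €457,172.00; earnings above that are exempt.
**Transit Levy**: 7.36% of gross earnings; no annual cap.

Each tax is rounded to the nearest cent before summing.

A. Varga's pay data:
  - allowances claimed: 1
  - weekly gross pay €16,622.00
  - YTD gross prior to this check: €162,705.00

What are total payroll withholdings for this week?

€6,579.03

State Income Tax: taxable = €16,622.00 − 1×€160.00 = €16,462.00
  €1,593.50 + 39.5% × (€16,462.00 − €8,200.00) = €1,593.50 + 39.5% × €8,262.00 = €4,856.99
Retirement Security Contribution: 3% × €16,622.00 = €498.66
Transit Levy: 7.36% × €16,622.00 = €1,223.38
Total: €4,856.99 + €498.66 + €1,223.38 = €6,579.03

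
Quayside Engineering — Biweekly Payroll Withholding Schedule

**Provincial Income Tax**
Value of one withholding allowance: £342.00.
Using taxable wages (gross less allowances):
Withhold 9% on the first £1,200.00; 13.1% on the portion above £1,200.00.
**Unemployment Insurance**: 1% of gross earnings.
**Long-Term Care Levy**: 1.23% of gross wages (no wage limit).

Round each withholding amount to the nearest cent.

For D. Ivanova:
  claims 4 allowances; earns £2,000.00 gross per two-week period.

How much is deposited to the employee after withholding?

£1,898.52

Provincial Income Tax: taxable = £2,000.00 − 4×£342.00 = £632.00
  9% × £632.00 = £56.88
Unemployment Insurance: 1% × £2,000.00 = £20.00
Long-Term Care Levy: 1.23% × £2,000.00 = £24.60
Total withheld: £56.88 + £20.00 + £24.60 = £101.48
Net pay: £2,000.00 − £101.48 = £1,898.52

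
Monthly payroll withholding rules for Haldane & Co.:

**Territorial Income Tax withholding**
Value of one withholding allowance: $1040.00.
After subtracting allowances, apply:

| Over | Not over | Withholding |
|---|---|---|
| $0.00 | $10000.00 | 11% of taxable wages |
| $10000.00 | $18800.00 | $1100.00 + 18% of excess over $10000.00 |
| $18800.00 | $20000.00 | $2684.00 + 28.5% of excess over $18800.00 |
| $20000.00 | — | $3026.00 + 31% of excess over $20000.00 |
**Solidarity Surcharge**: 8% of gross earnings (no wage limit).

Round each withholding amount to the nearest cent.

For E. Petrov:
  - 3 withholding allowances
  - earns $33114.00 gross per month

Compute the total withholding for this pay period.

$8773.26

Territorial Income Tax: taxable = $33114.00 − 3×$1040.00 = $29994.00
  $3026.00 + 31% × ($29994.00 − $20000.00) = $3026.00 + 31% × $9994.00 = $6124.14
Solidarity Surcharge: 8% × $33114.00 = $2649.12
Total: $6124.14 + $2649.12 = $8773.26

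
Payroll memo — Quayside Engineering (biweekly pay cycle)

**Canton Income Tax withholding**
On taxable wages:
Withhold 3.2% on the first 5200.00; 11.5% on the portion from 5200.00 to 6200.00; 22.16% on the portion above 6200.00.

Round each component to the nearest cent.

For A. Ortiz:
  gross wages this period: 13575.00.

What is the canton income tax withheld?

1915.70

Canton Income Tax: taxable = 13575.00
  281.40 + 22.16% × (13575.00 − 6200.00) = 281.40 + 22.16% × 7375.00 = 1915.70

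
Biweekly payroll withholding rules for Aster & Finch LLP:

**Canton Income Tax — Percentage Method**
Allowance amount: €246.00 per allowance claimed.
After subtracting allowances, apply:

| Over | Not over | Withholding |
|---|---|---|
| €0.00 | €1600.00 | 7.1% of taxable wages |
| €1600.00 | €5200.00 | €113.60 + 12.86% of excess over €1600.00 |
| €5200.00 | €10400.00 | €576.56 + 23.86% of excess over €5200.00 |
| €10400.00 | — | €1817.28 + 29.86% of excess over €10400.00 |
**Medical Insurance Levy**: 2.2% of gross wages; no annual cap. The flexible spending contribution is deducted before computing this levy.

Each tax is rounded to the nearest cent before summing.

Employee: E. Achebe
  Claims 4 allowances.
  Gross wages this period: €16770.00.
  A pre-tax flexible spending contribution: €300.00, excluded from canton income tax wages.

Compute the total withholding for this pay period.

€3698.30

Canton Income Tax: taxable = €16770.00 − €300.00 − 4×€246.00 = €15486.00
  €1817.28 + 29.86% × (€15486.00 − €10400.00) = €1817.28 + 29.86% × €5086.00 = €3335.96
Medical Insurance Levy: 2.2% × €16470.00 = €362.34
Total: €3335.96 + €362.34 = €3698.30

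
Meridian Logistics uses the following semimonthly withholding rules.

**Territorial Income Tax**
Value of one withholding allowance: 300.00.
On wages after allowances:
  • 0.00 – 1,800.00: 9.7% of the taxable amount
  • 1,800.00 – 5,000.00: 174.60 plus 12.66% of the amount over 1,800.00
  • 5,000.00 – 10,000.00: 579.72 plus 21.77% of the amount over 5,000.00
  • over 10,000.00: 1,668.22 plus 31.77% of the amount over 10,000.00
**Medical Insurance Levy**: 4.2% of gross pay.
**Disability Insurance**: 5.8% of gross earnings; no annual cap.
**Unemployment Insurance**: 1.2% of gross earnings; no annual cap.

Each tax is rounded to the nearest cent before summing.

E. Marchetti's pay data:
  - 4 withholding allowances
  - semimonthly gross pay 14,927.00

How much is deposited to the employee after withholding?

10,402.89

Territorial Income Tax: taxable = 14,927.00 − 4×300.00 = 13,727.00
  1,668.22 + 31.77% × (13,727.00 − 10,000.00) = 1,668.22 + 31.77% × 3,727.00 = 2,852.29
Medical Insurance Levy: 4.2% × 14,927.00 = 626.93
Disability Insurance: 5.8% × 14,927.00 = 865.77
Unemployment Insurance: 1.2% × 14,927.00 = 179.12
Total withheld: 2,852.29 + 626.93 + 865.77 + 179.12 = 4,524.11
Net pay: 14,927.00 − 4,524.11 = 10,402.89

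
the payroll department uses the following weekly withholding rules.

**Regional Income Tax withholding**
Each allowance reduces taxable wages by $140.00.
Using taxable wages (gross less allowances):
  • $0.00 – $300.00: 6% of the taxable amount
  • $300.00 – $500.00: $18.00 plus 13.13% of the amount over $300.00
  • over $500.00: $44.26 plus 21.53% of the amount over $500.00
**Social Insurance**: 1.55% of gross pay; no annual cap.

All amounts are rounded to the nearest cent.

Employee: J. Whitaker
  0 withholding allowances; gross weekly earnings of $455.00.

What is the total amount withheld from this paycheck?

Regional Income Tax: taxable = $455.00
  $18.00 + 13.13% × ($455.00 − $300.00) = $18.00 + 13.13% × $155.00 = $38.35
Social Insurance: 1.55% × $455.00 = $7.05
Total: $38.35 + $7.05 = $45.40

$45.40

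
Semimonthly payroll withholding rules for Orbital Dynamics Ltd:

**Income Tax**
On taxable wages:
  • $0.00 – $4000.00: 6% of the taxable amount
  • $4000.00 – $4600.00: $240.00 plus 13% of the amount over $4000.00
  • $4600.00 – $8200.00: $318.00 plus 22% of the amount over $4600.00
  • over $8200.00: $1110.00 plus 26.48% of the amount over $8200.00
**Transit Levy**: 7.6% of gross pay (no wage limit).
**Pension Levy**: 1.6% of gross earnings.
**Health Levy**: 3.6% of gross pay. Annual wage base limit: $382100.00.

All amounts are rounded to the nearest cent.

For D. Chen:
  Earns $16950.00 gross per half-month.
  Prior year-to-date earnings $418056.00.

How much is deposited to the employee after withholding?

$11963.60

Income Tax: taxable = $16950.00
  $1110.00 + 26.48% × ($16950.00 − $8200.00) = $1110.00 + 26.48% × $8750.00 = $3427.00
Transit Levy: 7.6% × $16950.00 = $1288.20
Pension Levy: 1.6% × $16950.00 = $271.20
Health Levy: YTD $418056.00 ≥ cap $382100.00 → $0.00
Total withheld: $3427.00 + $1288.20 + $271.20 + $0.00 = $4986.40
Net pay: $16950.00 − $4986.40 = $11963.60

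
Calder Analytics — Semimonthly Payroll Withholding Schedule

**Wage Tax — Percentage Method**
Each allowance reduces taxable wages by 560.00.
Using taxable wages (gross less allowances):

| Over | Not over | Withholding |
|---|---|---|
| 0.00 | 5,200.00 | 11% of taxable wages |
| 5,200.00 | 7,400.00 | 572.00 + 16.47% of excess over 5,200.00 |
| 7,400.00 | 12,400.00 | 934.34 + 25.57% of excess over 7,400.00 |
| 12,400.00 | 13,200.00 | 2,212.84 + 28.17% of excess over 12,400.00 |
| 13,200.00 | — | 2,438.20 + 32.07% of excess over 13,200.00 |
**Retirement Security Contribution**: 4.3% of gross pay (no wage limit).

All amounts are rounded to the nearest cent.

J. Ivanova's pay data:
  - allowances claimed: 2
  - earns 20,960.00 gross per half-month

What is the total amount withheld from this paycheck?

5,468.93

Wage Tax: taxable = 20,960.00 − 2×560.00 = 19,840.00
  2,438.20 + 32.07% × (19,840.00 − 13,200.00) = 2,438.20 + 32.07% × 6,640.00 = 4,567.65
Retirement Security Contribution: 4.3% × 20,960.00 = 901.28
Total: 4,567.65 + 901.28 = 5,468.93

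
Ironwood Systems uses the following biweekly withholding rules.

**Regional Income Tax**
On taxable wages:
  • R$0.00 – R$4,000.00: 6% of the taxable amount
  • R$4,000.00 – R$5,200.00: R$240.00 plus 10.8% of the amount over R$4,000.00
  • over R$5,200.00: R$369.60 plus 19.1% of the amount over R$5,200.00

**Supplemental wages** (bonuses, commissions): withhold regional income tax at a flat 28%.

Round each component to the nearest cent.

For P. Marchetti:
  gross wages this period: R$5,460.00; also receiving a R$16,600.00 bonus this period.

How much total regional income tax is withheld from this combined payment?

R$5,067.26

Regional Income Tax: taxable = R$5,460.00
  R$369.60 + 19.1% × (R$5,460.00 − R$5,200.00) = R$369.60 + 19.1% × R$260.00 = R$419.26
Supplemental (28% flat on bonus): 28% × R$16,600.00 = R$4,648.00
Total regional income tax: R$419.26 + R$4,648.00 = R$5,067.26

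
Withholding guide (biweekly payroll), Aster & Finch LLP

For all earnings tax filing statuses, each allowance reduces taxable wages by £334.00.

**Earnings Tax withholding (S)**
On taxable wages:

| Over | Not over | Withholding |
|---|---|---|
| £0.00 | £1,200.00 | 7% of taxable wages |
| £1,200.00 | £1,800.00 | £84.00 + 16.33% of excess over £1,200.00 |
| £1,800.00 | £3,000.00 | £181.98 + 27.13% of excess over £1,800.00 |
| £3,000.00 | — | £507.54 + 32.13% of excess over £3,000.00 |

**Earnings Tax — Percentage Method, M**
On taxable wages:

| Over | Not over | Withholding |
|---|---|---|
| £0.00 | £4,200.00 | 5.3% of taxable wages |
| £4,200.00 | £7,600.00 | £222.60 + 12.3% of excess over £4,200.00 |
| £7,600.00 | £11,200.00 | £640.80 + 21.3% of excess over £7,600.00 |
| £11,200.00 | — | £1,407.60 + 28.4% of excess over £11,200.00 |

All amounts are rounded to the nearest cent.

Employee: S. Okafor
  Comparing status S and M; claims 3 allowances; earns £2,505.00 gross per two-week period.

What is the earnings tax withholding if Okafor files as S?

£133.48

Earnings Tax (S): taxable = £2,505.00 − 3×£334.00 = £1,503.00
  £84.00 + 16.33% × (£1,503.00 − £1,200.00) = £84.00 + 16.33% × £303.00 = £133.48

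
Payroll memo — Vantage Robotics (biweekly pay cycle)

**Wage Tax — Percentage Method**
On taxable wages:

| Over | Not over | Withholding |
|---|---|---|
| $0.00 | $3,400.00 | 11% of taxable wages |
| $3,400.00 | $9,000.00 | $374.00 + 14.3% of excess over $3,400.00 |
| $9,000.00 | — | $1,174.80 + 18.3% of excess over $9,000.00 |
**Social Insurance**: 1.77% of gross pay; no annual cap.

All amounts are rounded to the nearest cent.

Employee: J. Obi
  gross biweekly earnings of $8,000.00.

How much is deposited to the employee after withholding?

$6,826.60

Wage Tax: taxable = $8,000.00
  $374.00 + 14.3% × ($8,000.00 − $3,400.00) = $374.00 + 14.3% × $4,600.00 = $1,031.80
Social Insurance: 1.77% × $8,000.00 = $141.60
Total withheld: $1,031.80 + $141.60 = $1,173.40
Net pay: $8,000.00 − $1,173.40 = $6,826.60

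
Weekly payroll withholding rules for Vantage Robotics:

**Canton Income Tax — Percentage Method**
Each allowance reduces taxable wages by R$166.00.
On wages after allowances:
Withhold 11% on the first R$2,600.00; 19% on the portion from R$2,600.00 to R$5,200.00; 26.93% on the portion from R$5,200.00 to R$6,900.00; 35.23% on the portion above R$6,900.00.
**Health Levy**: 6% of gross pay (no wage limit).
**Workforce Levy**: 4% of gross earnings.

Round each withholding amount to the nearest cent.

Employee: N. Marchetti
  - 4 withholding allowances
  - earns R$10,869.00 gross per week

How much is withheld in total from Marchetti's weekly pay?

R$3,489.06

Canton Income Tax: taxable = R$10,869.00 − 4×R$166.00 = R$10,205.00
  R$1,237.81 + 35.23% × (R$10,205.00 − R$6,900.00) = R$1,237.81 + 35.23% × R$3,305.00 = R$2,402.16
Health Levy: 6% × R$10,869.00 = R$652.14
Workforce Levy: 4% × R$10,869.00 = R$434.76
Total: R$2,402.16 + R$652.14 + R$434.76 = R$3,489.06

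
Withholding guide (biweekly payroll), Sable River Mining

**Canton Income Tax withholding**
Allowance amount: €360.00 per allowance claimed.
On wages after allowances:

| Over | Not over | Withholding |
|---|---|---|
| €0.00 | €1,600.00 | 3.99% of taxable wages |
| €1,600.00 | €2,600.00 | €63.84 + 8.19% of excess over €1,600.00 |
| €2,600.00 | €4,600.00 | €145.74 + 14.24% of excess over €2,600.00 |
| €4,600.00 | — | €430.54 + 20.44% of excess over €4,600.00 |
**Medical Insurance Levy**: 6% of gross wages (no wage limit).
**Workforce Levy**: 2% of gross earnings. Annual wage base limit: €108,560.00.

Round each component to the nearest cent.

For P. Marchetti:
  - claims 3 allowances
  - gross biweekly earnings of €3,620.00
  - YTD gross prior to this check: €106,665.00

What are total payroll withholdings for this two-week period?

€395.93

Canton Income Tax: taxable = €3,620.00 − 3×€360.00 = €2,540.00
  €63.84 + 8.19% × (€2,540.00 − €1,600.00) = €63.84 + 8.19% × €940.00 = €140.83
Medical Insurance Levy: 6% × €3,620.00 = €217.20
Workforce Levy: cap €108,560.00 − YTD €106,665.00 = €1,895.00 subject; 2% × €1,895.00 = €37.90
Total: €140.83 + €217.20 + €37.90 = €395.93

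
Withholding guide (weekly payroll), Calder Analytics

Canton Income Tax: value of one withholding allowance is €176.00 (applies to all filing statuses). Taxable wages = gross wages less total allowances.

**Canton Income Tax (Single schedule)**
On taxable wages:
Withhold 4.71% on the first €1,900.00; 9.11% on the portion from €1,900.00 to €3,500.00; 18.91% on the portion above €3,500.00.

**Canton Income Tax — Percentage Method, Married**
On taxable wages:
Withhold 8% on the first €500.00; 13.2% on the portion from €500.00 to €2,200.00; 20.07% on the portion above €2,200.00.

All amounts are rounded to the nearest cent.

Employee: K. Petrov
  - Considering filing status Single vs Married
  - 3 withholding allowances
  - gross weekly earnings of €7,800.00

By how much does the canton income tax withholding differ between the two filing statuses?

€333.81

Canton Income Tax (Single): taxable = €7,800.00 − 3×€176.00 = €7,272.00
  €235.25 + 18.91% × (€7,272.00 − €3,500.00) = €235.25 + 18.91% × €3,772.00 = €948.54
Canton Income Tax (Married): taxable = €7,800.00 − 3×€176.00 = €7,272.00
  €264.40 + 20.07% × (€7,272.00 − €2,200.00) = €264.40 + 20.07% × €5,072.00 = €1,282.35
Difference: |€948.54 − €1,282.35| = €333.81 (higher under Married)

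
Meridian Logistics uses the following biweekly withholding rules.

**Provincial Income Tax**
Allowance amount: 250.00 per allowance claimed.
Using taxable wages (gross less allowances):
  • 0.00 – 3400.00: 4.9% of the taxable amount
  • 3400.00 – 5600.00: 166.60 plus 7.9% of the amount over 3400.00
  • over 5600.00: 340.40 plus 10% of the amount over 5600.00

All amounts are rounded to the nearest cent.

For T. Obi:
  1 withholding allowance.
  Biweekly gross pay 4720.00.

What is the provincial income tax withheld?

Provincial Income Tax: taxable = 4720.00 − 1×250.00 = 4470.00
  166.60 + 7.9% × (4470.00 − 3400.00) = 166.60 + 7.9% × 1070.00 = 251.13

251.13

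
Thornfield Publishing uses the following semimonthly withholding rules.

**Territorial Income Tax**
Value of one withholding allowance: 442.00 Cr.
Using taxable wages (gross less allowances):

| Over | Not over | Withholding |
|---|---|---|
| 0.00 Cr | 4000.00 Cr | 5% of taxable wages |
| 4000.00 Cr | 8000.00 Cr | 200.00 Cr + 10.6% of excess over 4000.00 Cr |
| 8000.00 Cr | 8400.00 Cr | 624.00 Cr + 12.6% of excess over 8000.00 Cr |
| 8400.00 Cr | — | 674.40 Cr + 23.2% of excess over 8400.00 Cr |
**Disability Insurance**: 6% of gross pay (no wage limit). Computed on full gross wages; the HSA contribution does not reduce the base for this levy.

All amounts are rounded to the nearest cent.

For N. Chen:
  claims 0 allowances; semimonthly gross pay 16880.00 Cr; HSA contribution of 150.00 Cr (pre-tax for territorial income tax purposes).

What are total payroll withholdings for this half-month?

Territorial Income Tax: taxable = 16880.00 Cr − 150.00 Cr = 16730.00 Cr
  674.40 Cr + 23.2% × (16730.00 Cr − 8400.00 Cr) = 674.40 Cr + 23.2% × 8330.00 Cr = 2606.96 Cr
Disability Insurance: 6% × 16880.00 Cr = 1012.80 Cr
Total: 2606.96 Cr + 1012.80 Cr = 3619.76 Cr

3619.76 Cr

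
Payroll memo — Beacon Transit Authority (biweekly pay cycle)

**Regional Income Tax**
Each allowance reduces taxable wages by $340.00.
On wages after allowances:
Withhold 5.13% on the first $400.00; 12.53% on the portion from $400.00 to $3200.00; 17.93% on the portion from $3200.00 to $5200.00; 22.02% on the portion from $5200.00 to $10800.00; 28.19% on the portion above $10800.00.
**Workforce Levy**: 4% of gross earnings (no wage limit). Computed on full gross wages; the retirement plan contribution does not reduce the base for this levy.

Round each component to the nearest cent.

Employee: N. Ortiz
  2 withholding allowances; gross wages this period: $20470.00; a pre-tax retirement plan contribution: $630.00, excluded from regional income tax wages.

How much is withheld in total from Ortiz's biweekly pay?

Regional Income Tax: taxable = $20470.00 − $630.00 − 2×$340.00 = $19160.00
  $1963.08 + 28.19% × ($19160.00 − $10800.00) = $1963.08 + 28.19% × $8360.00 = $4319.76
Workforce Levy: 4% × $20470.00 = $818.80
Total: $4319.76 + $818.80 = $5138.56

$5138.56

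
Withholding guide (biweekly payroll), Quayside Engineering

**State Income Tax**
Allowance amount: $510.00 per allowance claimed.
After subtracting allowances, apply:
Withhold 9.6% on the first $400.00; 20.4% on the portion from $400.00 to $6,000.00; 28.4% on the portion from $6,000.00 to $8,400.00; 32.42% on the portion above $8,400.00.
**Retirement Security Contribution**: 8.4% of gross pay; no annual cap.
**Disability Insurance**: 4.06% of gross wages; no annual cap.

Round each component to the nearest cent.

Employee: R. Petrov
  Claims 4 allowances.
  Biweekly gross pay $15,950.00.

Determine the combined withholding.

$5,636.11

State Income Tax: taxable = $15,950.00 − 4×$510.00 = $13,910.00
  $1,862.40 + 32.42% × ($13,910.00 − $8,400.00) = $1,862.40 + 32.42% × $5,510.00 = $3,648.74
Retirement Security Contribution: 8.4% × $15,950.00 = $1,339.80
Disability Insurance: 4.06% × $15,950.00 = $647.57
Total: $3,648.74 + $1,339.80 + $647.57 = $5,636.11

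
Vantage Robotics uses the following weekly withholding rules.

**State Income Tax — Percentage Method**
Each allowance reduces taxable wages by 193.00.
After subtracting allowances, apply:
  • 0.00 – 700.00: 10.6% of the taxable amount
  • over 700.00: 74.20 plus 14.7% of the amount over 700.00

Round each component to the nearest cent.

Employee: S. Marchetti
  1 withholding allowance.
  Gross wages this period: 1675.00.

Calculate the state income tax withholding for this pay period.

State Income Tax: taxable = 1675.00 − 1×193.00 = 1482.00
  74.20 + 14.7% × (1482.00 − 700.00) = 74.20 + 14.7% × 782.00 = 189.15

189.15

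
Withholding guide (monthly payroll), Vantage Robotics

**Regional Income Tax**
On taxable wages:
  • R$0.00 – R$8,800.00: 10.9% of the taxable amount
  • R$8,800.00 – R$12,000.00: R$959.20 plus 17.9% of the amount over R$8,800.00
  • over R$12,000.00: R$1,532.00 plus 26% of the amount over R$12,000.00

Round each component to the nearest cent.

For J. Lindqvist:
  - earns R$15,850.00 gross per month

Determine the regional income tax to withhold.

Regional Income Tax: taxable = R$15,850.00
  R$1,532.00 + 26% × (R$15,850.00 − R$12,000.00) = R$1,532.00 + 26% × R$3,850.00 = R$2,533.00

R$2,533.00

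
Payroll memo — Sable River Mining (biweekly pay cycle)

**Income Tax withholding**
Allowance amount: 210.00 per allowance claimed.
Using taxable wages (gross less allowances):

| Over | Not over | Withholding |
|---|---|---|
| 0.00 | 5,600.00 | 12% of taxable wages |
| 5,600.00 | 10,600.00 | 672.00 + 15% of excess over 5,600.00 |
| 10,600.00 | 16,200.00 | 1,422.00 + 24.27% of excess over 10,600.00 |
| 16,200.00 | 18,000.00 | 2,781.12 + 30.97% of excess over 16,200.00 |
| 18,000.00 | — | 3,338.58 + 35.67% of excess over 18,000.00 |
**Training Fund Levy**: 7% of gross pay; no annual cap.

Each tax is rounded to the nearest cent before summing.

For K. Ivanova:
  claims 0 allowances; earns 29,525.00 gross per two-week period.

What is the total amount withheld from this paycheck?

9,516.30

Income Tax: taxable = 29,525.00
  3,338.58 + 35.67% × (29,525.00 − 18,000.00) = 3,338.58 + 35.67% × 11,525.00 = 7,449.55
Training Fund Levy: 7% × 29,525.00 = 2,066.75
Total: 7,449.55 + 2,066.75 = 9,516.30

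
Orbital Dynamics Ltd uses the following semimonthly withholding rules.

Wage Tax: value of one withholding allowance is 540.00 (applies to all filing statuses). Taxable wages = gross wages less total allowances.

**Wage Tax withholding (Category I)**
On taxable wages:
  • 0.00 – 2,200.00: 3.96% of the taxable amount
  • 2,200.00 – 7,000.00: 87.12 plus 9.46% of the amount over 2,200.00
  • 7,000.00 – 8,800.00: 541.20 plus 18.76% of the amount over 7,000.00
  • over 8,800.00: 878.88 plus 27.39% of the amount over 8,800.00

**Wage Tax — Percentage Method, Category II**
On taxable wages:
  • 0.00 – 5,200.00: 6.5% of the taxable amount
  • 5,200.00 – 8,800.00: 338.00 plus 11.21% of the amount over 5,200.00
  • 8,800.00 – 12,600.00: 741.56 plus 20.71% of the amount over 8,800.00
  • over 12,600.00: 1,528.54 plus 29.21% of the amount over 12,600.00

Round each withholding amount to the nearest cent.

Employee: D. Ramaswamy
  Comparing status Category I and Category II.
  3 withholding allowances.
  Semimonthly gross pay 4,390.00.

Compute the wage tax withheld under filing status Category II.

Wage Tax (Category II): taxable = 4,390.00 − 3×540.00 = 2,770.00
  6.5% × 2,770.00 = 180.05

180.05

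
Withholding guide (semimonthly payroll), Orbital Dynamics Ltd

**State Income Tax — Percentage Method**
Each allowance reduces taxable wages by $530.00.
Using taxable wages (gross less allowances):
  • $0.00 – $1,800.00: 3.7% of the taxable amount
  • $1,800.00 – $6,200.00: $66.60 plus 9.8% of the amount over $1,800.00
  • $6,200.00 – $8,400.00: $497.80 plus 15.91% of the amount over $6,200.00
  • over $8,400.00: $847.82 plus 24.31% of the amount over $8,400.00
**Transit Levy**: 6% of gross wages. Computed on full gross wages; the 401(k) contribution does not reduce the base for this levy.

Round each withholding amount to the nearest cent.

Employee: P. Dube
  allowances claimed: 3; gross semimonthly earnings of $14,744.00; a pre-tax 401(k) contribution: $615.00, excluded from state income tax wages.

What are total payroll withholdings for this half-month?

State Income Tax: taxable = $14,744.00 − $615.00 − 3×$530.00 = $12,539.00
  $847.82 + 24.31% × ($12,539.00 − $8,400.00) = $847.82 + 24.31% × $4,139.00 = $1,854.01
Transit Levy: 6% × $14,744.00 = $884.64
Total: $1,854.01 + $884.64 = $2,738.65

$2,738.65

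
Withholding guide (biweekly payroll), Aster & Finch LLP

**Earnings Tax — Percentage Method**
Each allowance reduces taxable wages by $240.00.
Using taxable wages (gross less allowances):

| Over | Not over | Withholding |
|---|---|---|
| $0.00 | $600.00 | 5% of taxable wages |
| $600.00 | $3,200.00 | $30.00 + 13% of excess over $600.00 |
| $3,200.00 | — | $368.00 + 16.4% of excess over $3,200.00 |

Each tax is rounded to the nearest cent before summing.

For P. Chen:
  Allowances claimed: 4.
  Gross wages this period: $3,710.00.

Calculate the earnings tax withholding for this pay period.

$309.50

Earnings Tax: taxable = $3,710.00 − 4×$240.00 = $2,750.00
  $30.00 + 13% × ($2,750.00 − $600.00) = $30.00 + 13% × $2,150.00 = $309.50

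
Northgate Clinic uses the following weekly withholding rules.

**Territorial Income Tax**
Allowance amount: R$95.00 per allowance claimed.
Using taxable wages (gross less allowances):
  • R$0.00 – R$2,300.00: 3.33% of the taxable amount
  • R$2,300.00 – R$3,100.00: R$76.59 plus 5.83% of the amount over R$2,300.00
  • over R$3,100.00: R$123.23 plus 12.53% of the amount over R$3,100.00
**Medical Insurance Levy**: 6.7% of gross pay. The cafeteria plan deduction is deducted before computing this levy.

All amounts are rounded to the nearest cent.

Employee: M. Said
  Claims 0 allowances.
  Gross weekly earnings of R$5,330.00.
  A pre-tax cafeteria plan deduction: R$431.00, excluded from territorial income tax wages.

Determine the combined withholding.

R$676.87

Territorial Income Tax: taxable = R$5,330.00 − R$431.00 = R$4,899.00
  R$123.23 + 12.53% × (R$4,899.00 − R$3,100.00) = R$123.23 + 12.53% × R$1,799.00 = R$348.64
Medical Insurance Levy: 6.7% × R$4,899.00 = R$328.23
Total: R$348.64 + R$328.23 = R$676.87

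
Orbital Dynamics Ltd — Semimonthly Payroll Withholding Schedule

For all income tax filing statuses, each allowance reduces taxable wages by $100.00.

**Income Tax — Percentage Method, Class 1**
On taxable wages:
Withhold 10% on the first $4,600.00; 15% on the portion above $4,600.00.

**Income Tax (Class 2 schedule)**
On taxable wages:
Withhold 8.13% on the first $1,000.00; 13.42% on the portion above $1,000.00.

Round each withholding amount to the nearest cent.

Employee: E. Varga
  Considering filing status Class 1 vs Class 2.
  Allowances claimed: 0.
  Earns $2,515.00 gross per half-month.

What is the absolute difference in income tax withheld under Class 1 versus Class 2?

$33.11

Income Tax (Class 1): taxable = $2,515.00
  10% × $2,515.00 = $251.50
Income Tax (Class 2): taxable = $2,515.00
  $81.30 + 13.42% × ($2,515.00 − $1,000.00) = $81.30 + 13.42% × $1,515.00 = $284.61
Difference: |$251.50 − $284.61| = $33.11 (higher under Class 2)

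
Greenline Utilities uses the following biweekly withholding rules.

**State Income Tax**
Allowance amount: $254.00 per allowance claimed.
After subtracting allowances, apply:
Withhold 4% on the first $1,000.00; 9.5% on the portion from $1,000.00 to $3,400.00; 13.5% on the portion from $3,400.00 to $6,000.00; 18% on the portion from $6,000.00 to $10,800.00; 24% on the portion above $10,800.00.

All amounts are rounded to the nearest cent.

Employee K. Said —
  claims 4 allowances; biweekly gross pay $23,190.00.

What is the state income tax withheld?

State Income Tax: taxable = $23,190.00 − 4×$254.00 = $22,174.00
  $1,483.00 + 24% × ($22,174.00 − $10,800.00) = $1,483.00 + 24% × $11,374.00 = $4,212.76

$4,212.76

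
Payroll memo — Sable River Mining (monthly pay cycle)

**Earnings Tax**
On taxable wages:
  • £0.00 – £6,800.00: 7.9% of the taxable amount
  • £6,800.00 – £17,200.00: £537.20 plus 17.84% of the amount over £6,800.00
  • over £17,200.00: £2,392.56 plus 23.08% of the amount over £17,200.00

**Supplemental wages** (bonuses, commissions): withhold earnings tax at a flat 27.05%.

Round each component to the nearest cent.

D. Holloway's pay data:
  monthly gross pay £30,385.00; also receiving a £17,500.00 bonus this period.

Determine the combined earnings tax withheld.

Earnings Tax: taxable = £30,385.00
  £2,392.56 + 23.08% × (£30,385.00 − £17,200.00) = £2,392.56 + 23.08% × £13,185.00 = £5,435.66
Supplemental (27.05% flat on bonus): 27.05% × £17,500.00 = £4,733.75
Total earnings tax: £5,435.66 + £4,733.75 = £10,169.41

£10,169.41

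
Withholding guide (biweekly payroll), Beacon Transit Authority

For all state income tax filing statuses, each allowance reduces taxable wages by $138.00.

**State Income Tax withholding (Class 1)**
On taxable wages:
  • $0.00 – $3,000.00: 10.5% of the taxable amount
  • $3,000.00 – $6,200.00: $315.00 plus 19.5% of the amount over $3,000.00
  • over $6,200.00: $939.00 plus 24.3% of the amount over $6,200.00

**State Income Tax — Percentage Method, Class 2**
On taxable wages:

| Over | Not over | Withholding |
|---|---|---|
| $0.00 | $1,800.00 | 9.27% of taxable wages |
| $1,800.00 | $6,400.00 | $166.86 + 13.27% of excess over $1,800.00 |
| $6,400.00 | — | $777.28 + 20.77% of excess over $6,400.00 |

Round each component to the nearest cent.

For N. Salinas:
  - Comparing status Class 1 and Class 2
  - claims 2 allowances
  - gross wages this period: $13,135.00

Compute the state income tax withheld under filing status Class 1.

$2,557.14

State Income Tax (Class 1): taxable = $13,135.00 − 2×$138.00 = $12,859.00
  $939.00 + 24.3% × ($12,859.00 − $6,200.00) = $939.00 + 24.3% × $6,659.00 = $2,557.14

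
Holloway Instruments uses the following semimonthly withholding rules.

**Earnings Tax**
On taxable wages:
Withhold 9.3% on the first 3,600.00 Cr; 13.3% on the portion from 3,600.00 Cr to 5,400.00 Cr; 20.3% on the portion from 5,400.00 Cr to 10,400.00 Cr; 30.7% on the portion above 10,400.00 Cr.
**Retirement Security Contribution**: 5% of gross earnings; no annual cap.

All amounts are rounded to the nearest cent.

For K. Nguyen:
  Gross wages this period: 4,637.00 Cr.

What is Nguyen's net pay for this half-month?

Earnings Tax: taxable = 4,637.00 Cr
  334.80 Cr + 13.3% × (4,637.00 Cr − 3,600.00 Cr) = 334.80 Cr + 13.3% × 1,037.00 Cr = 472.72 Cr
Retirement Security Contribution: 5% × 4,637.00 Cr = 231.85 Cr
Total withheld: 472.72 Cr + 231.85 Cr = 704.57 Cr
Net pay: 4,637.00 Cr − 704.57 Cr = 3,932.43 Cr

3,932.43 Cr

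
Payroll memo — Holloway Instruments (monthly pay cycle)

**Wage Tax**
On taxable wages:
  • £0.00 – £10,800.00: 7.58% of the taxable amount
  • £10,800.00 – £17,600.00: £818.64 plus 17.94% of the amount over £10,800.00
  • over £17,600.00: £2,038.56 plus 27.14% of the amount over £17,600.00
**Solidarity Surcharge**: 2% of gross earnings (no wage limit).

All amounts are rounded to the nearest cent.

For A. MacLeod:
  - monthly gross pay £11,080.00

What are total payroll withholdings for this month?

Wage Tax: taxable = £11,080.00
  £818.64 + 17.94% × (£11,080.00 − £10,800.00) = £818.64 + 17.94% × £280.00 = £868.87
Solidarity Surcharge: 2% × £11,080.00 = £221.60
Total: £868.87 + £221.60 = £1,090.47

£1,090.47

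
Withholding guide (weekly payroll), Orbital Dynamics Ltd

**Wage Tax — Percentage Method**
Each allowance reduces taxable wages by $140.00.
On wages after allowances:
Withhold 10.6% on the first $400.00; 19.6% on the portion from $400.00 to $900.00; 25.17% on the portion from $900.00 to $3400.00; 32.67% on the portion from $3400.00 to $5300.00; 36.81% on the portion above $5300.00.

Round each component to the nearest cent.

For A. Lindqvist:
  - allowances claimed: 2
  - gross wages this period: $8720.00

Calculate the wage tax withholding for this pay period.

$2546.21

Wage Tax: taxable = $8720.00 − 2×$140.00 = $8440.00
  $1390.38 + 36.81% × ($8440.00 − $5300.00) = $1390.38 + 36.81% × $3140.00 = $2546.21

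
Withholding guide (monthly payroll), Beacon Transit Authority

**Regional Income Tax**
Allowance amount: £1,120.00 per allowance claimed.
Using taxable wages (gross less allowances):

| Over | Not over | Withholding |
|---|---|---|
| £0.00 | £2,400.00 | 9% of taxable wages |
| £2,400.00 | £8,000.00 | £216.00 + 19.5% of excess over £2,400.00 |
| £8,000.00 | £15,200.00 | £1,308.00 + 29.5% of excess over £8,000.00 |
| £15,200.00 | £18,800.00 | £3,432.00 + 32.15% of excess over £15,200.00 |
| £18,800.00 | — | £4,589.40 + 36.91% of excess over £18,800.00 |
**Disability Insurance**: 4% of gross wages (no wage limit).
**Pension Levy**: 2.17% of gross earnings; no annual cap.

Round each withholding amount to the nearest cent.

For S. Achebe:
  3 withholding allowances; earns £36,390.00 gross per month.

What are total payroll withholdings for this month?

Regional Income Tax: taxable = £36,390.00 − 3×£1,120.00 = £33,030.00
  £4,589.40 + 36.91% × (£33,030.00 − £18,800.00) = £4,589.40 + 36.91% × £14,230.00 = £9,841.69
Disability Insurance: 4% × £36,390.00 = £1,455.60
Pension Levy: 2.17% × £36,390.00 = £789.66
Total: £9,841.69 + £1,455.60 + £789.66 = £12,086.95

£12,086.95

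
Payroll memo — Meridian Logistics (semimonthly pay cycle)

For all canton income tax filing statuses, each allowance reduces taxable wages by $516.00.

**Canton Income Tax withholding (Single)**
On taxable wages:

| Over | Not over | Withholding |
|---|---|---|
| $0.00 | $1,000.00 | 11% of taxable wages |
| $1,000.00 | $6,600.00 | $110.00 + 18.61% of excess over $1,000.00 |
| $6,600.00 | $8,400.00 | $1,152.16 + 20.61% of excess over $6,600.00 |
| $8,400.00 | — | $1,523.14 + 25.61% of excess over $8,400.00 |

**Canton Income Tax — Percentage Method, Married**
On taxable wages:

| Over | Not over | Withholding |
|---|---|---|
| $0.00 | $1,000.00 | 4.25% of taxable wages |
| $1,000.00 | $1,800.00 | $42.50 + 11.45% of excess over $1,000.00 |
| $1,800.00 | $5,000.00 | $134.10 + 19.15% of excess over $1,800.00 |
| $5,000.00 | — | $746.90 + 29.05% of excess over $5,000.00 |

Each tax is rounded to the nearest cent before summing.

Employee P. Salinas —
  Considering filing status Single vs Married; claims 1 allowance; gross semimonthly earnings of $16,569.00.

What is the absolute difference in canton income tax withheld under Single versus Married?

$474.73

Canton Income Tax (Single): taxable = $16,569.00 − 1×$516.00 = $16,053.00
  $1,523.14 + 25.61% × ($16,053.00 − $8,400.00) = $1,523.14 + 25.61% × $7,653.00 = $3,483.07
Canton Income Tax (Married): taxable = $16,569.00 − 1×$516.00 = $16,053.00
  $746.90 + 29.05% × ($16,053.00 − $5,000.00) = $746.90 + 29.05% × $11,053.00 = $3,957.80
Difference: |$3,483.07 − $3,957.80| = $474.73 (higher under Married)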